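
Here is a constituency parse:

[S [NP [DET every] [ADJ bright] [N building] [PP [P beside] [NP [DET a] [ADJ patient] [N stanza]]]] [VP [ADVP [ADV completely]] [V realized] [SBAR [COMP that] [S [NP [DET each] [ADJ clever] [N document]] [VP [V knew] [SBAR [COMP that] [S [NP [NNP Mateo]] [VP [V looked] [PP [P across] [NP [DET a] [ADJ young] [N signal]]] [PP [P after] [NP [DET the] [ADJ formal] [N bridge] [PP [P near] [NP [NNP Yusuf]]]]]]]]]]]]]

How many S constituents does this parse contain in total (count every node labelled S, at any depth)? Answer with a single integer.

3

The S constituents are: [S every bright building beside a patient stanza completely realized that each clever document knew that Mateo looked across a young signal after the formal bridge near Yusuf]; [S each clever document knew that Mateo looked across a young signal after the formal bridge near Yusuf]; [S Mateo looked across a young signal after the formal bridge near Yusuf]. Total: 3.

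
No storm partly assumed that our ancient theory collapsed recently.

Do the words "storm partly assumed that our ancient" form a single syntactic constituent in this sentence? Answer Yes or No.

No

"storm" belongs to the noun phrase "no storm" while "ancient" belongs to the verb phrase "partly assumed that our ancient theory collapsed recently"; a span that runs across that boundary is not a single phrase.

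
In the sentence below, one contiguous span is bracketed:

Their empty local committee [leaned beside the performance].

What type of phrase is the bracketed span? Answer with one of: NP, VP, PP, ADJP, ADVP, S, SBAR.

VP

The bracketed span "leaned beside the performance" is headed by "leaned", making it a verb phrase (VP).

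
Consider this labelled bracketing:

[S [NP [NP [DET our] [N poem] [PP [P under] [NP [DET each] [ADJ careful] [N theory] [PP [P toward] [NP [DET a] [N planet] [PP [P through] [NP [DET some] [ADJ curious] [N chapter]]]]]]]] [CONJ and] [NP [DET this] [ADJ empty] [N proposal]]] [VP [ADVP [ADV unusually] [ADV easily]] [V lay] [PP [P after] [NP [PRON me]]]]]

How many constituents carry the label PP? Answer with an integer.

4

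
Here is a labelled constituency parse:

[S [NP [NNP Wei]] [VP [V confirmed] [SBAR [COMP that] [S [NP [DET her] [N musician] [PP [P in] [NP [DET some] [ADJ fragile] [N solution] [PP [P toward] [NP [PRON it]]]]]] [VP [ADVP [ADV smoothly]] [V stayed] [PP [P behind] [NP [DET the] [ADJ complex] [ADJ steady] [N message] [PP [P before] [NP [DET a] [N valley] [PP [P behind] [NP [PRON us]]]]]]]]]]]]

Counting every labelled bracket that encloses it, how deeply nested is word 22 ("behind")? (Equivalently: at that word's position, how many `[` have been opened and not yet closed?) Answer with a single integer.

The word sits inside P, which is inside PP, inside NP, inside PP, inside NP, inside PP, inside VP, inside S, inside SBAR, inside VP, inside S — 11 brackets in all.

11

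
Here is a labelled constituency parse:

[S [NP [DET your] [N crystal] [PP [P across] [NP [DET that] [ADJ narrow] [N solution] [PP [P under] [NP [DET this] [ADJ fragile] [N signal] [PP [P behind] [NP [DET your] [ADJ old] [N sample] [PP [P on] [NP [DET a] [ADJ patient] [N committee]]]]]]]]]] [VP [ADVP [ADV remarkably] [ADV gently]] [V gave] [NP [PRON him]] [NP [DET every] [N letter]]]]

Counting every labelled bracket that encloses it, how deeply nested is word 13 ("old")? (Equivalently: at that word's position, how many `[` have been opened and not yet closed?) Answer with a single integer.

9

The word sits inside ADJ, which is inside NP, inside PP, inside NP, inside PP, inside NP, inside PP, inside NP, inside S — 9 brackets in all.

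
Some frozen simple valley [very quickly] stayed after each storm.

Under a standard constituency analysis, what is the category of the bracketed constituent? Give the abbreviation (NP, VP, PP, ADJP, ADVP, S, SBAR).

The bracketed span "very quickly" is headed by "quickly", making it an adverb phrase (ADVP).

ADVP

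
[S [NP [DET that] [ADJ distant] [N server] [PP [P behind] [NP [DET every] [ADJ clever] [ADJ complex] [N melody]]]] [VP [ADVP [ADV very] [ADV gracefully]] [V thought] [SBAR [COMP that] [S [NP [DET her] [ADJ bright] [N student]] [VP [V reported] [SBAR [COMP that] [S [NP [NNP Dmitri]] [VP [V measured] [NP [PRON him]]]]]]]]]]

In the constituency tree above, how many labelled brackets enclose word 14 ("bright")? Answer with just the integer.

6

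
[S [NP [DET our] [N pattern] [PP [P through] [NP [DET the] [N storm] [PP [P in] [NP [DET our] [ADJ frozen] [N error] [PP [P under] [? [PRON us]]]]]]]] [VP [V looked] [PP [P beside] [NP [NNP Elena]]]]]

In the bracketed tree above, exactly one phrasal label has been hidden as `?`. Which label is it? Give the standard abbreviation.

Looking at what the `?` directly dominates — PRON 'us' — this is a noun phrase (NP).

NP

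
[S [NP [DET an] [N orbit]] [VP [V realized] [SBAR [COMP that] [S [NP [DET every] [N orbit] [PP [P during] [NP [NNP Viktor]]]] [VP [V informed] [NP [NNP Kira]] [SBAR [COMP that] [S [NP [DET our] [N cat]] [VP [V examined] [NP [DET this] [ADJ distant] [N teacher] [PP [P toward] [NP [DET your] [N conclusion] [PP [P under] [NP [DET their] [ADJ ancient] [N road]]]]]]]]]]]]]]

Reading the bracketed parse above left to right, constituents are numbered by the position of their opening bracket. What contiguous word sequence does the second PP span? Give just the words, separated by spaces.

toward your conclusion under their ancient road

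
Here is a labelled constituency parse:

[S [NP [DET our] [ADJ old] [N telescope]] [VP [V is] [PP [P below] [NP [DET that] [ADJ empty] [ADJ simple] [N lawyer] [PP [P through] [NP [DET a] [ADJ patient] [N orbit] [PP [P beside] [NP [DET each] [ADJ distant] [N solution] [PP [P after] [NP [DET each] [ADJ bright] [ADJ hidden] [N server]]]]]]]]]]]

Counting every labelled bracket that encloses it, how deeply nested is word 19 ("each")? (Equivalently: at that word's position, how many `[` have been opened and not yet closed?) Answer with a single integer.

11

Path from the root down to the word: S → VP → PP → NP → PP → NP → PP → NP → PP → NP → DET. That is 11 enclosing brackets.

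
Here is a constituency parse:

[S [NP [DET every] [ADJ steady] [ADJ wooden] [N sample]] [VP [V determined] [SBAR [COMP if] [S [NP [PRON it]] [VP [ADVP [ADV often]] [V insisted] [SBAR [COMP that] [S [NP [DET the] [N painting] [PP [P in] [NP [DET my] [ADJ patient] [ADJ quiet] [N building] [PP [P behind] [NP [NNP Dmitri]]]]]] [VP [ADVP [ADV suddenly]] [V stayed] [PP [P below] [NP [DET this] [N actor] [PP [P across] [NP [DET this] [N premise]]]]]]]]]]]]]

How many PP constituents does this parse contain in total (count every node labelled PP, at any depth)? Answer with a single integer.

4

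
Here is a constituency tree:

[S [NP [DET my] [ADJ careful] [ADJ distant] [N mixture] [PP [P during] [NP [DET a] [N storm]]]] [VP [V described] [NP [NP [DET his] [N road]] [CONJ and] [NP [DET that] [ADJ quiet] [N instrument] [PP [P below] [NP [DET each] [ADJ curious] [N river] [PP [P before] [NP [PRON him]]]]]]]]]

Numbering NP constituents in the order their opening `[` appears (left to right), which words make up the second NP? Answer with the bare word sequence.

In left-to-right order the NP constituents are "my careful distant mixture during a storm"; "a storm"; "his road and that quiet instrument below each curious river before him"; "his road"; "that quiet instrument below each curious river before him"; "each curious river before him"; "him". Number 2 is "a storm".

a storm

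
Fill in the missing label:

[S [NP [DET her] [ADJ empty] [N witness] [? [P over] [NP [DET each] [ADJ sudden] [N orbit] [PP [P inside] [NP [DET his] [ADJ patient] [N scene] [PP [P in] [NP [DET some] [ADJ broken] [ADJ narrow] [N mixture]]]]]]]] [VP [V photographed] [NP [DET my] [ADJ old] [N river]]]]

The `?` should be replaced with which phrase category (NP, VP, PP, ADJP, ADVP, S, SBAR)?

The `?` node immediately contains: P 'over', NP. That is the internal structure of a prepositional phrase, so the label is PP.

PP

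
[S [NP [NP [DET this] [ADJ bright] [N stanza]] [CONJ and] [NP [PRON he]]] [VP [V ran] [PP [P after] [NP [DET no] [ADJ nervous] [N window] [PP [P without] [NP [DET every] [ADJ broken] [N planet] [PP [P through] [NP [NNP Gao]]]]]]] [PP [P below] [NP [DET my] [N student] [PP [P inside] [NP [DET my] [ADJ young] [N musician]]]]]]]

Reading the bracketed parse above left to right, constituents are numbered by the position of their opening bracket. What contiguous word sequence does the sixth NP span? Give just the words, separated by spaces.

The NP opening brackets appear, in order, over: "this bright stanza and he"; "this bright stanza"; "he"; "no nervous window without every broken planet through Gao"; "every broken planet through Gao"; "Gao"; "my student inside my young musician"; "my young musician". The sixth one spans "Gao".

Gao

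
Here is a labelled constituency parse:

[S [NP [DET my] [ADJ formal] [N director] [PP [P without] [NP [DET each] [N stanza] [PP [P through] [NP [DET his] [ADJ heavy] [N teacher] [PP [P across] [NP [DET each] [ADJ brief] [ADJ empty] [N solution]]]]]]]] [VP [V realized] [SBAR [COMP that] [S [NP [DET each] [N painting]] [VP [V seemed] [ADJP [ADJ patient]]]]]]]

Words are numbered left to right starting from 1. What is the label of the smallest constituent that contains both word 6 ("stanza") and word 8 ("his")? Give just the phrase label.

Both words fall inside [NP each stanza through his heavy teacher across each brief empty solution] (words 5–15), and no smaller constituent contains them both. Label: NP.

NP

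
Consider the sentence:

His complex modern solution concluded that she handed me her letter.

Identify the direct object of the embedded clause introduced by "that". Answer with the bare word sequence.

her letter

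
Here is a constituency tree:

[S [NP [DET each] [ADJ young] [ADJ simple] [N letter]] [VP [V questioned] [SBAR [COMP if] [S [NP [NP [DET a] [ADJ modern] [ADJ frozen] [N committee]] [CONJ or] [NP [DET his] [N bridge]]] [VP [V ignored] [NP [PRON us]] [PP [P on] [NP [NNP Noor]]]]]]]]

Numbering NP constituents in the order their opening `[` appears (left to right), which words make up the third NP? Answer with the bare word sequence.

Opening `[NP` markers occur at word positions 1, 7, 7, 12, 15, 17; the third of these opens the constituent [NP a modern frozen committee].

a modern frozen committee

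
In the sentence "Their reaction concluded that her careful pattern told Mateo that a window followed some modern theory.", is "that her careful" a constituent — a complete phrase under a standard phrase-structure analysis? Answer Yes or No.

The sequence begins inside the complementizer "that" and ends inside the clause "her careful pattern told Mateo that a window followed some modern theory"; it crosses a phrase boundary, so no single node in the tree spans exactly those words.

No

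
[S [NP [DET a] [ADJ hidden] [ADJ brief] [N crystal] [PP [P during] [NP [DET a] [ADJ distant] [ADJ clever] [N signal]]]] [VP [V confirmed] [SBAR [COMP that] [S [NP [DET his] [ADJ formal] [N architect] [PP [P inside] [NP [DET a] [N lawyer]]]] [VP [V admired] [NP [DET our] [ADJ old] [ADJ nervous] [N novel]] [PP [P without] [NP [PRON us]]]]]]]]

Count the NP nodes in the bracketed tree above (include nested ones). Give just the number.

6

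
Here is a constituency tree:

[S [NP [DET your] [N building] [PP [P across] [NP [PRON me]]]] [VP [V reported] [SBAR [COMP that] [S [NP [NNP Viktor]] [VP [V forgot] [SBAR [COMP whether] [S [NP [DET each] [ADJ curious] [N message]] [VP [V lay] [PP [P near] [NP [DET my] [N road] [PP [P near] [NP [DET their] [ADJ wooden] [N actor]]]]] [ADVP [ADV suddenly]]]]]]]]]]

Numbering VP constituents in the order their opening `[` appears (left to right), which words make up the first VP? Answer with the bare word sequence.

reported that Viktor forgot whether each curious message lay near my road near their wooden actor suddenly

The VP opening brackets appear, in order, over: "reported that Viktor forgot whether each curious message lay near my road near their wooden actor suddenly"; "forgot whether each curious message lay near my road near their wooden actor suddenly"; "lay near my road near their wooden actor suddenly". The first one spans "reported that Viktor forgot whether each curious message lay near my road near their wooden actor suddenly".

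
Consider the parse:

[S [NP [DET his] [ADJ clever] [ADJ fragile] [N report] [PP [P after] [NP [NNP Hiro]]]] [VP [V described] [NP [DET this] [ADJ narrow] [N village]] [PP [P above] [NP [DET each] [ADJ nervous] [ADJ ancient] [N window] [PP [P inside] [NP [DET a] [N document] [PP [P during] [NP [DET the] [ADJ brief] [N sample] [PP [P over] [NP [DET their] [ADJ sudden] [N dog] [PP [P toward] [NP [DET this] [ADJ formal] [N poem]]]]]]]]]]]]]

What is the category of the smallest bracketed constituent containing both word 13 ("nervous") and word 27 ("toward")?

NP

Both words fall inside [NP each nervous ancient window inside a document during the brief sample over their sudden dog toward this formal poem] (words 12–30), and no smaller constituent contains them both. Label: NP.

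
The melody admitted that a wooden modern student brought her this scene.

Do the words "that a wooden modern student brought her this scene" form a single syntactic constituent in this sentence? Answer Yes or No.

Yes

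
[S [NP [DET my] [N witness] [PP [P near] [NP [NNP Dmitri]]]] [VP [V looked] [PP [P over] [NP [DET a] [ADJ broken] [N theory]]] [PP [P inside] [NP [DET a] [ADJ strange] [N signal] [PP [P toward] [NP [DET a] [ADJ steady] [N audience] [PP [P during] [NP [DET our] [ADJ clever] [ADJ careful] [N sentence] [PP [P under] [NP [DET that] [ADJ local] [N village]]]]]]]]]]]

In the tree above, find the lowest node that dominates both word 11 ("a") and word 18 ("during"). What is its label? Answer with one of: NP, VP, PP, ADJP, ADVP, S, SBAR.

NP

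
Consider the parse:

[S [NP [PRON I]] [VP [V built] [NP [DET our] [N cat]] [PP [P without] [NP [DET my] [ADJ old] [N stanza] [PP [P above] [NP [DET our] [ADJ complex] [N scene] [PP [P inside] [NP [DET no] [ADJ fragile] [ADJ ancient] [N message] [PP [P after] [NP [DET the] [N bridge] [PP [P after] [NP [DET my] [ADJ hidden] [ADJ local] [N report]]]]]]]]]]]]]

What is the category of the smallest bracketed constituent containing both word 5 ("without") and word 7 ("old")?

PP

Word 5 lies under S → VP → PP → P; word 7 lies under S → VP → PP → NP → ADJ. The lowest shared node is the PP.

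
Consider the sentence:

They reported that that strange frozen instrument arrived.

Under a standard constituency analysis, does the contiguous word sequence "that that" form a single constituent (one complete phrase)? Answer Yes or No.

No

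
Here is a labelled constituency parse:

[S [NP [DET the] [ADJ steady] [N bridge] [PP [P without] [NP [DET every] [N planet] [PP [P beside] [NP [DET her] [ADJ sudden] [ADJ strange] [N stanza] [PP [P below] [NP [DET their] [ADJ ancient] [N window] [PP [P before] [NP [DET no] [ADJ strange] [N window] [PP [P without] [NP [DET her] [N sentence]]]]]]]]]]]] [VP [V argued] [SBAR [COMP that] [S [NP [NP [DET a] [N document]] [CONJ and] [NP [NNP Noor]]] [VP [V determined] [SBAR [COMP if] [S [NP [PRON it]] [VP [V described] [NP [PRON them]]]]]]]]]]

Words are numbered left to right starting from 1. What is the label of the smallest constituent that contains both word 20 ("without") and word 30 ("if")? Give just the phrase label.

S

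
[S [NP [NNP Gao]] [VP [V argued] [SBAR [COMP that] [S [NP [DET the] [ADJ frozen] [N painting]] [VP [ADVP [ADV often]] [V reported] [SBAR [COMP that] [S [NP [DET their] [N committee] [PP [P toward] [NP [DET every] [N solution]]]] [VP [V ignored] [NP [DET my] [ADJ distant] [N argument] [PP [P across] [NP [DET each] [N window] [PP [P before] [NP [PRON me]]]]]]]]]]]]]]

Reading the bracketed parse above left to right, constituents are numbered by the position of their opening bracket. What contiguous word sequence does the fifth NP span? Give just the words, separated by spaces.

In left-to-right order the NP constituents are "Gao"; "the frozen painting"; "their committee toward every solution"; "every solution"; "my distant argument across each window before me"; "each window before me"; "me". Number 5 is "my distant argument across each window before me".

my distant argument across each window before me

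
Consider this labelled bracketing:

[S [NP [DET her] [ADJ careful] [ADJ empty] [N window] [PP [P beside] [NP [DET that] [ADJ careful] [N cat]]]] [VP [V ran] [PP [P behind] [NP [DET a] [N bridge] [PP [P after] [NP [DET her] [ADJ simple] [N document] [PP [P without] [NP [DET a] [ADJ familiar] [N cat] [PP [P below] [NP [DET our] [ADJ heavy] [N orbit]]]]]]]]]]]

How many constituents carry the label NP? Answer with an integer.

Listing each NP by its span: [NP her careful empty window beside that careful cat]; [NP that careful cat]; [NP a bridge after her simple document without a familiar cat below our heavy orbit]; [NP her simple document without a familiar cat below our heavy orbit]; [NP a familiar cat below our heavy orbit]; [NP our heavy orbit] — that makes 6.

6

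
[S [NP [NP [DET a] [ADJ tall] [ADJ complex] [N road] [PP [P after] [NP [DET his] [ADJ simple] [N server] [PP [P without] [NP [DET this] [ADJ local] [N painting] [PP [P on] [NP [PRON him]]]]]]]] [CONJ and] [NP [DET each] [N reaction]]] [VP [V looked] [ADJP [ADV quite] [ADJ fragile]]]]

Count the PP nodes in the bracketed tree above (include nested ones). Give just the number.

3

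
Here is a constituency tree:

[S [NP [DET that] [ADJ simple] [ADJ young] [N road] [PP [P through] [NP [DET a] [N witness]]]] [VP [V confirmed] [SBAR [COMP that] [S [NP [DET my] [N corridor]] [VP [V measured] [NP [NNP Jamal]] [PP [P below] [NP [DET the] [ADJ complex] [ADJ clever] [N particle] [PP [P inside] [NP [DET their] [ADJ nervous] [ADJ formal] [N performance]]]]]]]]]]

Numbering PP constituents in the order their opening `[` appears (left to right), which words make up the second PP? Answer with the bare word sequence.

below the complex clever particle inside their nervous formal performance

The PP opening brackets appear, in order, over: "through a witness"; "below the complex clever particle inside their nervous formal performance"; "inside their nervous formal performance". The second one spans "below the complex clever particle inside their nervous formal performance".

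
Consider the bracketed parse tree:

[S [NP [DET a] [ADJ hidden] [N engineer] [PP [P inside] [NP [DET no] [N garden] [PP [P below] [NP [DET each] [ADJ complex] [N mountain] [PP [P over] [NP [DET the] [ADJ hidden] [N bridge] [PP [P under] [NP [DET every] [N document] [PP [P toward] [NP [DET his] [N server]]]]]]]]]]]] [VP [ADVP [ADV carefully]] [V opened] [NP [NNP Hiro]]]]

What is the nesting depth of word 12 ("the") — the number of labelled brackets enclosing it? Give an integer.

Counting open brackets not yet closed at "the": [S [NP [PP [NP [PP [NP [PP [NP [DET = 9.

9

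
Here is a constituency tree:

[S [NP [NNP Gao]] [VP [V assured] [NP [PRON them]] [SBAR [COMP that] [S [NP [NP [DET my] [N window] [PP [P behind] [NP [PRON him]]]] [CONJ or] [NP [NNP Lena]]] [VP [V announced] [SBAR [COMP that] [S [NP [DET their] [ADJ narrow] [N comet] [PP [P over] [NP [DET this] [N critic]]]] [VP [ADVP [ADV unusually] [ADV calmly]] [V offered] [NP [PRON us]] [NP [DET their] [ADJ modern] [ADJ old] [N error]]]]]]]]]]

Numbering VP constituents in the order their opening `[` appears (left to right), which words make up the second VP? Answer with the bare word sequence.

announced that their narrow comet over this critic unusually calmly offered us their modern old error

In left-to-right order the VP constituents are "assured them that my window behind him or Lena announced that their narrow comet over this critic unusually calmly offered us their modern old error"; "announced that their narrow comet over this critic unusually calmly offered us their modern old error"; "unusually calmly offered us their modern old error". Number 2 is "announced that their narrow comet over this critic unusually calmly offered us their modern old error".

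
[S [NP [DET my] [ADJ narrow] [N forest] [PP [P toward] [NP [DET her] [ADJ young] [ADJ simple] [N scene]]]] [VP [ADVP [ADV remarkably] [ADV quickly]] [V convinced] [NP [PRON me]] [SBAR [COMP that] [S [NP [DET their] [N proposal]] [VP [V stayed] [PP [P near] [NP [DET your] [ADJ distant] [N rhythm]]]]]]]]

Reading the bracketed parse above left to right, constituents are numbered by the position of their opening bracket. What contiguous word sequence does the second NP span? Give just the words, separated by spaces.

her young simple scene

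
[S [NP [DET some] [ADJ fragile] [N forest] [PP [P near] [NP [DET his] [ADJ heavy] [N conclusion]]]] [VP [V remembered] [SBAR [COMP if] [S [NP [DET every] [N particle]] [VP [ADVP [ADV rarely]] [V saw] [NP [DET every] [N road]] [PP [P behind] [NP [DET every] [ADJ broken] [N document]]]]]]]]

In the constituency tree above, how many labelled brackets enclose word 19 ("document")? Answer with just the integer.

Counting open brackets not yet closed at "document": [S [VP [SBAR [S [VP [PP [NP [N = 8.

8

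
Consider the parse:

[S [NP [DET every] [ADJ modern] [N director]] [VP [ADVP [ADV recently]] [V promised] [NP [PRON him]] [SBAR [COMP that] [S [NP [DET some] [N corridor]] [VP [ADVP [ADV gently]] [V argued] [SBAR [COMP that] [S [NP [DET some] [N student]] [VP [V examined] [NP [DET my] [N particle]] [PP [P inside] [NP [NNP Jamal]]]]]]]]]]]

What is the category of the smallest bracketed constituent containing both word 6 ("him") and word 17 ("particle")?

The smallest bracket enclosing both words is [VP recently promised him that some corridor gently argued that some student examined my particle inside Jamal], so the label is VP.

VP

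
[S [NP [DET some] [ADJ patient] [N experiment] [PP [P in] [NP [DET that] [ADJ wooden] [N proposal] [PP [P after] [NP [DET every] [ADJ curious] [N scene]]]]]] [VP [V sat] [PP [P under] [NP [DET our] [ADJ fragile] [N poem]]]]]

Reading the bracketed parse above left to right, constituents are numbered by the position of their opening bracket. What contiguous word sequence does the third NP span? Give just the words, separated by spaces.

every curious scene

In left-to-right order the NP constituents are "some patient experiment in that wooden proposal after every curious scene"; "that wooden proposal after every curious scene"; "every curious scene"; "our fragile poem". Number 3 is "every curious scene".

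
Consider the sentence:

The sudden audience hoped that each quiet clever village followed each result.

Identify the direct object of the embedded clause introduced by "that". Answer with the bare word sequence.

each result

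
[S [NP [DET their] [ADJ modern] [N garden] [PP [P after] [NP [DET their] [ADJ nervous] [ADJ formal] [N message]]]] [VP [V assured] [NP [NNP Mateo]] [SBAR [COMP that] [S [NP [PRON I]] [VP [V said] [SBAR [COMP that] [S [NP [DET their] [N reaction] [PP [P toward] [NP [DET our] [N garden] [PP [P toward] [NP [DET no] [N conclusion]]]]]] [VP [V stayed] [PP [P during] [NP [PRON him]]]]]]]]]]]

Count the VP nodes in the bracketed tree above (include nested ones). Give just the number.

The VP constituents are: [VP assured Mateo that I said that their reaction toward our garden toward no conclusion stayed during him]; [VP said that their reaction toward our garden toward no conclusion stayed during him]; [VP stayed during him]. Total: 3.

3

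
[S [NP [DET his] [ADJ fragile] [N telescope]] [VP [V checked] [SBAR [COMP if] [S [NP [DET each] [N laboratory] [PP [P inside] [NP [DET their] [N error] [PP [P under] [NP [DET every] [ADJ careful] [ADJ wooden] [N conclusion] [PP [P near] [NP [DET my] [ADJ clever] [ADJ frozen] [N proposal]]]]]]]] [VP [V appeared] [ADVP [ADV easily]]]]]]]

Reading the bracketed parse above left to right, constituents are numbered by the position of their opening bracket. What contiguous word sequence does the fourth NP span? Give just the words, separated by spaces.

Opening `[NP` markers occur at word positions 1, 6, 9, 12, 17; the fourth of these opens the constituent [NP every careful wooden conclusion near my clever frozen proposal].

every careful wooden conclusion near my clever frozen proposal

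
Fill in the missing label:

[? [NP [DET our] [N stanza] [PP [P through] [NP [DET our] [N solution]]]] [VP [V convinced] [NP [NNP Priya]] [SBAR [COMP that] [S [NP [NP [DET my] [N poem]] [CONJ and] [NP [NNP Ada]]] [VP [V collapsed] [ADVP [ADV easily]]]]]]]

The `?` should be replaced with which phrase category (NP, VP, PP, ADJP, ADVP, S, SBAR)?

S

A constituent whose immediate children are NP, VP is a clause: S.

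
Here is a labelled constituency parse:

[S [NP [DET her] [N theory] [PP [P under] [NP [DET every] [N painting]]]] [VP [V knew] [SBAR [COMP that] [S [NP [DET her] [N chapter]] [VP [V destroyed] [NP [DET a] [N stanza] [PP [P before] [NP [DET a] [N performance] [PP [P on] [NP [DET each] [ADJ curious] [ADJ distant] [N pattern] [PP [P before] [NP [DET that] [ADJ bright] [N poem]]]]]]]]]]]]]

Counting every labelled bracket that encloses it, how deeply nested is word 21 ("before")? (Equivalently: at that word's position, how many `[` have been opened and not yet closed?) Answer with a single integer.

12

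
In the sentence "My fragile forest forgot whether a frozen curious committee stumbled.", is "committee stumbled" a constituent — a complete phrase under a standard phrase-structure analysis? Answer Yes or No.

No

The sequence begins inside the noun phrase "a frozen curious committee" and ends inside the verb phrase "stumbled"; it crosses a phrase boundary, so no single node in the tree spans exactly those words.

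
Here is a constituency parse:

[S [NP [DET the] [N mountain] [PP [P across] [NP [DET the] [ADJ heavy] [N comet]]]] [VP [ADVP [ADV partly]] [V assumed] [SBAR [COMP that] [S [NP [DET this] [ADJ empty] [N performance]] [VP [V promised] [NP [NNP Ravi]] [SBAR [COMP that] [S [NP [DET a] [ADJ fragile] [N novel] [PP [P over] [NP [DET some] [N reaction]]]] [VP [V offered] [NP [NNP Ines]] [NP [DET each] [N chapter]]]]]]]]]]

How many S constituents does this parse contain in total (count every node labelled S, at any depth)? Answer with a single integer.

3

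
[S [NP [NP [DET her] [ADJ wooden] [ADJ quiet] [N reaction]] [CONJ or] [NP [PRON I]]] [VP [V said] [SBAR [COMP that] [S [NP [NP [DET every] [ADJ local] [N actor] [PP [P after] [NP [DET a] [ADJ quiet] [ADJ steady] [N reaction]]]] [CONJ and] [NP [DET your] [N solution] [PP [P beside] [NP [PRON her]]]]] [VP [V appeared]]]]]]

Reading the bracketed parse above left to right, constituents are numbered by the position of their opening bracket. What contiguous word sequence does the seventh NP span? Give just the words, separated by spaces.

In left-to-right order the NP constituents are "her wooden quiet reaction or I"; "her wooden quiet reaction"; "I"; "every local actor after a quiet steady reaction and your solution beside her"; "every local actor after a quiet steady reaction"; "a quiet steady reaction"; "your solution beside her"; "her". Number 7 is "your solution beside her".

your solution beside her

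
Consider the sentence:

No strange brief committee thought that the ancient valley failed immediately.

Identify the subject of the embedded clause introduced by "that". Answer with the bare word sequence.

the ancient valley

"the ancient valley" is the NP that combines with the VP headed by "failed" to form the embedded clause introduced by "that" — the subject.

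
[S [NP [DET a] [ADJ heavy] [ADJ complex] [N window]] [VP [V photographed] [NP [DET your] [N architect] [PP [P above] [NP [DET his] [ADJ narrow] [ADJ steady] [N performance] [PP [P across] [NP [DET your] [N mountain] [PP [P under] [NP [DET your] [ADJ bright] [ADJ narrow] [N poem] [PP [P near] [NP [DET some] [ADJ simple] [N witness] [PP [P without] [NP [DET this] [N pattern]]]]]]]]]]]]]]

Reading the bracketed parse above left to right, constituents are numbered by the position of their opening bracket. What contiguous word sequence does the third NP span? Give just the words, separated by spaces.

his narrow steady performance across your mountain under your bright narrow poem near some simple witness without this pattern

In left-to-right order the NP constituents are "a heavy complex window"; "your architect above his narrow steady performance across your mountain under your bright narrow poem near some simple witness without this pattern"; "his narrow steady performance across your mountain under your bright narrow poem near some simple witness without this pattern"; "your mountain under your bright narrow poem near some simple witness without this pattern"; "your bright narrow poem near some simple witness without this pattern"; "some simple witness without this pattern"; "this pattern". Number 3 is "his narrow steady performance across your mountain under your bright narrow poem near some simple witness without this pattern".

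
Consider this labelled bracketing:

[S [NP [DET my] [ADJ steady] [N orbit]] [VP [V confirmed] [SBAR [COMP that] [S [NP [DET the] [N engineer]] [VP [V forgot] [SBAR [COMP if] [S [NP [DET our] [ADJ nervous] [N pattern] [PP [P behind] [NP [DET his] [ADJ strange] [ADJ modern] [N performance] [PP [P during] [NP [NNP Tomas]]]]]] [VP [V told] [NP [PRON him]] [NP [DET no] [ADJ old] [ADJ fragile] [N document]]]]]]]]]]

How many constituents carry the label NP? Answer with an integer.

7

Scanning left to right, an opening `[NP` appears at word positions 1, 6, 10, 14, 19, 21, 22 — 7 in total.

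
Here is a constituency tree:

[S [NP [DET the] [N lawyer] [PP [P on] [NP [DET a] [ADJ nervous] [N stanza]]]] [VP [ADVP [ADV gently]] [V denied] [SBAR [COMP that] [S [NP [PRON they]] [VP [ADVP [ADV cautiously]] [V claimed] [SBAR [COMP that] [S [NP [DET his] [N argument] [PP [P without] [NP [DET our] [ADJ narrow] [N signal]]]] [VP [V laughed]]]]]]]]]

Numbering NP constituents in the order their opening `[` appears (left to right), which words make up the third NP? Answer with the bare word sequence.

they

Opening `[NP` markers occur at word positions 1, 4, 10, 14, 17; the third of these opens the constituent [NP they].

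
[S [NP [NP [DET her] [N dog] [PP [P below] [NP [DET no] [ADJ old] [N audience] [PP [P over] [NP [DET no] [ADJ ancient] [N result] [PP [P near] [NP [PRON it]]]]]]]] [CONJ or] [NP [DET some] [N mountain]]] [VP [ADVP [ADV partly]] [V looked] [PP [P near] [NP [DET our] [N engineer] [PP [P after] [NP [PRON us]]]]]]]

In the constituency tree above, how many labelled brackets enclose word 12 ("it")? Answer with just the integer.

Counting open brackets not yet closed at "it": [S [NP [NP [PP [NP [PP [NP [PP [NP [PRON = 10.

10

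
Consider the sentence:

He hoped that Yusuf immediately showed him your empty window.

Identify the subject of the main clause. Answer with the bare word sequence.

he

"he" is the NP that combines with the VP headed by "hoped" to form the main clause — the subject.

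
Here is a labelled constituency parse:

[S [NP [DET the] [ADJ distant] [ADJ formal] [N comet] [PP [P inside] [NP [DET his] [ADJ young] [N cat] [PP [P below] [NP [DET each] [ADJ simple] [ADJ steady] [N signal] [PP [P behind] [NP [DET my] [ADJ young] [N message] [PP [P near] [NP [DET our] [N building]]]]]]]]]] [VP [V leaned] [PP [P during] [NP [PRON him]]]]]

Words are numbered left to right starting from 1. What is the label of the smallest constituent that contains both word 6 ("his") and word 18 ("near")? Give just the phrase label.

Both words fall inside [NP his young cat below each simple steady signal behind my young message near our building] (words 6–20), and no smaller constituent contains them both. Label: NP.

NP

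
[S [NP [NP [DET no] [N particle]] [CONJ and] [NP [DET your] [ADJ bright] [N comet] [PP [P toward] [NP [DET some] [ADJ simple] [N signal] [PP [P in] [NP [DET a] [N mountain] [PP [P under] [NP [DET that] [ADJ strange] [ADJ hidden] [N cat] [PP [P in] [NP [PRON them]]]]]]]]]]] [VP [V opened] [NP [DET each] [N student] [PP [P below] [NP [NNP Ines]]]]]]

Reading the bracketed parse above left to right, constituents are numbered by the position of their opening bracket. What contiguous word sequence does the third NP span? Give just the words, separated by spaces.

The NP opening brackets appear, in order, over: "no particle and your bright comet toward some simple signal in a mountain under that strange hidden cat in them"; "no particle"; "your bright comet toward some simple signal in a mountain under that strange hidden cat in them"; "some simple signal in a mountain under that strange hidden cat in them"; "a mountain under that strange hidden cat in them"; "that strange hidden cat in them"; "them"; "each student below Ines"; "Ines". The third one spans "your bright comet toward some simple signal in a mountain under that strange hidden cat in them".

your bright comet toward some simple signal in a mountain under that strange hidden cat in them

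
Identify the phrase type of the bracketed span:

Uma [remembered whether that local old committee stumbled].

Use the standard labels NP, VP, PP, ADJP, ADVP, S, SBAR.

The span is built around the verb "remembered" — a verb phrase (VP).

VP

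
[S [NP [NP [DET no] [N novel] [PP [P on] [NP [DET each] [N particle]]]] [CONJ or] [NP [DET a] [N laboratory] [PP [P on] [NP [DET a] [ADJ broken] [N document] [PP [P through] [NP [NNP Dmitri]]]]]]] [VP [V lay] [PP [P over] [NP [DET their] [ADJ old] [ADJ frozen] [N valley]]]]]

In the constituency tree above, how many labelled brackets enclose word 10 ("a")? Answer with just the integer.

6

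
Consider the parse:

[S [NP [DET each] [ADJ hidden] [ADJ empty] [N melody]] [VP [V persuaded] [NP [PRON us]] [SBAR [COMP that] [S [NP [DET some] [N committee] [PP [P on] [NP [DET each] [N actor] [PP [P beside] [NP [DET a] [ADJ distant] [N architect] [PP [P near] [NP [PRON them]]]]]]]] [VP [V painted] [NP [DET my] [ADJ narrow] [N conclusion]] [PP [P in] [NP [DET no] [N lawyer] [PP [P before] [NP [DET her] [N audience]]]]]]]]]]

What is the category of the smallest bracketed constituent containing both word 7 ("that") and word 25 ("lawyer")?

SBAR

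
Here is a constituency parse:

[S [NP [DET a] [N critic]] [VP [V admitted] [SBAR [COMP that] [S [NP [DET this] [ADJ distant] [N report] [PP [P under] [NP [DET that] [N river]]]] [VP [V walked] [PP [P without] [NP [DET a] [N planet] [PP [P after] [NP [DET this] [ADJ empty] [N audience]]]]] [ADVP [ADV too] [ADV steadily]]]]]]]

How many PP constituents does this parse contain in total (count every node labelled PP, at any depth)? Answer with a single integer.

3

The PP constituents are: [PP under that river]; [PP without a planet after this empty audience]; [PP after this empty audience]. Total: 3.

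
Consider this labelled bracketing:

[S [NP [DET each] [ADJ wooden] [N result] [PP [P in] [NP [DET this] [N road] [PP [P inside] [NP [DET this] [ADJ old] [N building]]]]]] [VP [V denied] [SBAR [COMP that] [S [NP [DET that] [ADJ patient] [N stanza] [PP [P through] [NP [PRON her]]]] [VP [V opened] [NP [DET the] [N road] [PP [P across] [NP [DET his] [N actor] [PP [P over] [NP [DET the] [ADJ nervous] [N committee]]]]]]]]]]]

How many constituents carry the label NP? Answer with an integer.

Listing each NP by its span: [NP each wooden result in this road inside this old building]; [NP this road inside this old building]; [NP this old building]; [NP that patient stanza through her]; [NP her]; [NP the road across his actor over the nervous committee] … — that makes 8.

8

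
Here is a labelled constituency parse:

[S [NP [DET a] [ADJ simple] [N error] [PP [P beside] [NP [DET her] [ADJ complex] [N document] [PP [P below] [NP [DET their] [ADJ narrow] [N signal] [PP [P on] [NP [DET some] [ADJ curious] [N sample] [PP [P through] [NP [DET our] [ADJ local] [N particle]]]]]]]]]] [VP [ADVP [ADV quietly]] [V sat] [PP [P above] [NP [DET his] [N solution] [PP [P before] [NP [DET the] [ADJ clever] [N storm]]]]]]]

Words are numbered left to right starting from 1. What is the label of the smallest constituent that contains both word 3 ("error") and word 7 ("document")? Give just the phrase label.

NP

Both words fall inside [NP a simple error beside her complex document below their narrow signal on some curious sample through our local particle] (words 1–19), and no smaller constituent contains them both. Label: NP.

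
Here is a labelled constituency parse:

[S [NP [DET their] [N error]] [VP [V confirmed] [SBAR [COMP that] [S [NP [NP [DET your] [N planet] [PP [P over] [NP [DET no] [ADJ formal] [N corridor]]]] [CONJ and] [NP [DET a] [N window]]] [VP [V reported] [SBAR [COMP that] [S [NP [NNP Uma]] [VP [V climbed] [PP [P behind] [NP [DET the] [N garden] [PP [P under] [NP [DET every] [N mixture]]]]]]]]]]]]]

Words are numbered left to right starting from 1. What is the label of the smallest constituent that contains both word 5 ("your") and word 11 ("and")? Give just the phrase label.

NP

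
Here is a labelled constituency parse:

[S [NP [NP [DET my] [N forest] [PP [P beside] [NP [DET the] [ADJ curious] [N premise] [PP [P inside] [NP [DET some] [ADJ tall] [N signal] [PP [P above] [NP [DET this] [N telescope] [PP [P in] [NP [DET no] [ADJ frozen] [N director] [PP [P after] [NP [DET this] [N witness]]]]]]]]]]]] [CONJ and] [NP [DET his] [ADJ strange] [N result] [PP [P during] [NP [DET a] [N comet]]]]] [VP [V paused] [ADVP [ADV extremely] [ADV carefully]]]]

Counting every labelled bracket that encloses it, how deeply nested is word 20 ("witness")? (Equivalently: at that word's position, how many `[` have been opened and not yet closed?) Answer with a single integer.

14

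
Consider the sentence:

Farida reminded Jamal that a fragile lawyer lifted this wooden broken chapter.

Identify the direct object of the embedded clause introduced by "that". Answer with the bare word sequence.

this wooden broken chapter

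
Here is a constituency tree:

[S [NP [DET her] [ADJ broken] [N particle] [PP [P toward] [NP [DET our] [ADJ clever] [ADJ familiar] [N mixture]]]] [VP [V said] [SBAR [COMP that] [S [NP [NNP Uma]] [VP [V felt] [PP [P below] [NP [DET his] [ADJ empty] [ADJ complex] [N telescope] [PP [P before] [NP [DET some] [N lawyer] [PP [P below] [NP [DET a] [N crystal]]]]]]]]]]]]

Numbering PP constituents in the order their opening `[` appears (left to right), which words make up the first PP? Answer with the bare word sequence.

toward our clever familiar mixture

Opening `[PP` markers occur at word positions 4, 13, 18, 21; the first of these opens the constituent [PP toward our clever familiar mixture].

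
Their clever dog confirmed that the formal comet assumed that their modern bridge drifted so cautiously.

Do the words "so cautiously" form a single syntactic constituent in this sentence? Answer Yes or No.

"so cautiously" is exactly the adverb phrase [ADVP so cautiously], a complete constituent.

Yes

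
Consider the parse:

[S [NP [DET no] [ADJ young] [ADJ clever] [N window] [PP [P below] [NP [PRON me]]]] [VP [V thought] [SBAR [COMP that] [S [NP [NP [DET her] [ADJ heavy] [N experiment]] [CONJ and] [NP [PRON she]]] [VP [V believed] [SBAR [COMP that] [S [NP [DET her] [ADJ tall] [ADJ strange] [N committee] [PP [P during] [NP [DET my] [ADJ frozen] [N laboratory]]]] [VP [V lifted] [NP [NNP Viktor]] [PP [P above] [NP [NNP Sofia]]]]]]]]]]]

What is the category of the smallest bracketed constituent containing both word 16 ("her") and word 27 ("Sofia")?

Word 16 lies under S → VP → SBAR → S → VP → SBAR → S → NP → DET; word 27 lies under S → VP → SBAR → S → VP → SBAR → S → VP → PP → NP → NNP. The lowest shared node is the S.

S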